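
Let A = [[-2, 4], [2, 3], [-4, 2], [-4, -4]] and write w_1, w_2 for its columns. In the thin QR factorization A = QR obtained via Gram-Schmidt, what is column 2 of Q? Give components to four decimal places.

w_1 = (-2, 2, -4, -4); ‖w_1‖ = 6.3246, so e_1 = (-0.3162, 0.3162, -0.6325, -0.6325).
e_1·w_2 = (-0.3162)·4 + 0.3162·3 + (-0.6325)·2 + (-0.6325)·(-4) = 0.9487.
u_2 = w_2 − 0.9487·e_1 = (4.3000, 2.7000, 2.6000, -3.4000).
‖u_2‖ = 6.6408, so e_2 = (0.6475, 0.4066, 0.3915, -0.5120).

e_2 = (0.6475, 0.4066, 0.3915, -0.5120)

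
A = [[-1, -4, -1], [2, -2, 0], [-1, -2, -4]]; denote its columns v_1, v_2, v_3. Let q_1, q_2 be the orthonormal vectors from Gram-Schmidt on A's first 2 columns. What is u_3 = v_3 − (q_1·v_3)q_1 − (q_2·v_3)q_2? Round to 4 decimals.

q_1 = v_1/‖v_1‖ = (-1, 2, -1)/2.4495 = (-0.4082, 0.8165, -0.4082).
r_{12} = q_1·v_2 = 0.8165.
u_2 = v_2 − 0.8165·q_1 = (-3.6667, -2.6667, -1.6667).
‖u_2‖ = 4.8305, so q_2 = (-0.7591, -0.5521, -0.3450).
r_{13} = q_1·v_3 = 2.0412; r_{23} = q_2·v_3 = 2.1392.
u_3 = v_3 − 2.0412·q_1 − 2.1392·q_2 = (1.4571, -0.4857, -2.4286).

u_3 = (1.4571, -0.4857, -2.4286)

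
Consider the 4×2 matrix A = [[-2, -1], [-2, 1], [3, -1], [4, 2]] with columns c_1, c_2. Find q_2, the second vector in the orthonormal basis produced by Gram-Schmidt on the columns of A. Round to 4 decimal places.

q_2 = (-0.2790, 0.5215, -0.5822, 0.5579)

c_1 = (-2, -2, 3, 4); ‖c_1‖ = 5.7446, so q_1 = (-0.3482, -0.3482, 0.5222, 0.6963).
q_1·c_2 = (-0.3482)·(-1) + (-0.3482)·1 + 0.5222·(-1) + 0.6963·2 = 0.8704.
u_2 = c_2 − 0.8704·q_1 = (-0.6970, 1.3030, -1.4545, 1.3939).
‖u_2‖ = 2.4985, so q_2 = (-0.2790, 0.5215, -0.5822, 0.5579).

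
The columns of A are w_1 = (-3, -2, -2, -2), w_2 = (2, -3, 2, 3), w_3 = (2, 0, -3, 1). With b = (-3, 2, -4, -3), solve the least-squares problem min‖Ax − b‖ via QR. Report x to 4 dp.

x = (0.4905, -0.9403, 0.3515)

w_1 = (-3, -2, -2, -2); ‖w_1‖ = 4.5826, so q_1 = (-0.6547, -0.4364, -0.4364, -0.4364).
q_1·w_2 = (-0.6547)·2 + (-0.4364)·(-3) + (-0.4364)·2 + (-0.4364)·3 = -2.1822.
u_2 = w_2 + 2.1822·q_1 = (0.5714, -3.9524, 1.0476, 2.0476).
‖u_2‖ = 4.6085, so q_2 = (0.1240, -0.8576, 0.2273, 0.4443).
q_1·w_3 = (-0.6547)·2 + (-0.4364)·0 + (-0.4364)·(-3) + (-0.4364)·1 = -0.4364; q_2·w_3 = 0.1240·2 + (-0.8576)·0 + 0.2273·(-3) + 0.4443·1 = 0.0103.
u_3 = w_3 + 0.4364·q_1 − 0.0103·q_2 = (1.7130, -0.1816, -3.1928, 0.8049).
‖u_3‖ = 3.7161, so q_3 = (0.4610, -0.0489, -0.8592, 0.2166).
Qᵀb = (4.1461, -4.3295, 1.3063).
Back-substitute: x_3 = 1.3063/3.7161 = 0.3515.
x_2 = (-4.3295 − 0.0103·0.3515)/4.6085 = -0.9403.
x_1 = (4.1461 + 2.1822·(-0.9403) + 0.4364·0.3515)/4.5826 = 0.4905.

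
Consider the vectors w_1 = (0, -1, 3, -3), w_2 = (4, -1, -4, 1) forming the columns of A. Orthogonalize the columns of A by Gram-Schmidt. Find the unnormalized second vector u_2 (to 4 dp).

u_2 = (4.0000, -1.7368, -1.7895, -1.2105)

w_1 = (0, -1, 3, -3); ‖w_1‖ = 4.3589, so q_1 = (0.0000, -0.2294, 0.6882, -0.6882).
q_1·w_2 = 0.0000·4 + (-0.2294)·(-1) + 0.6882·(-4) + (-0.6882)·1 = -3.2118.
u_2 = w_2 + 3.2118·q_1 = (4.0000, -1.7368, -1.7895, -1.2105).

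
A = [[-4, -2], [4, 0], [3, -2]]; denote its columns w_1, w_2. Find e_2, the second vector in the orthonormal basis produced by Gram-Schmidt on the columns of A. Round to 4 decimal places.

e_1 = w_1/‖w_1‖ = (-4, 4, 3)/6.4031 = (-0.6247, 0.6247, 0.4685).
r_{12} = e_1·w_2 = 0.3123.
u_2 = w_2 − 0.3123·e_1 = (-1.8049, -0.1951, -2.1463).
‖u_2‖ = 2.8111, so e_2 = (-0.6420, -0.0694, -0.7635).

e_2 = (-0.6420, -0.0694, -0.7635)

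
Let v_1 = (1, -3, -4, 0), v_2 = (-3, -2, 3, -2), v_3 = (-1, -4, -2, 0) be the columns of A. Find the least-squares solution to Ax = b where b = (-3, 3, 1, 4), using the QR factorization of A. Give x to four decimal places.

v_1 = (1, -3, -4, 0); ‖v_1‖ = 5.0990, so e_1 = (0.1961, -0.5883, -0.7845, 0.0000).
e_1·v_2 = 0.1961·(-3) + (-0.5883)·(-2) + (-0.7845)·3 + 0.0000·(-2) = -1.7650.
u_2 = v_2 + 1.7650·e_1 = (-2.6538, -3.0385, 1.6154, -2.0000).
‖u_2‖ = 4.7838, so e_2 = (-0.5548, -0.6352, 0.3377, -0.4181).
e_1·v_3 = 0.1961·(-1) + (-0.5883)·(-4) + (-0.7845)·(-2) + 0.0000·0 = 3.7262; e_2·v_3 = (-0.5548)·(-1) + (-0.6352)·(-4) + 0.3377·(-2) + (-0.4181)·0 = 2.4200.
u_3 = v_3 − 3.7262·e_1 − 2.4200·e_2 = (-0.3882, -0.2706, 0.1059, 1.0118).
‖u_3‖ = 1.1220, so e_3 = (-0.3460, -0.2412, 0.0944, 0.9018).
Qᵀb = (-3.1379, -1.5758, 4.0160).
Back-substitute: x_3 = 4.0160/1.1220 = 3.5794.
x_2 = (-1.5758 − 2.4200·3.5794)/4.7838 = -2.1402.
x_1 = (-3.1379 + 1.7650·(-2.1402) − 3.7262·3.5794)/5.0990 = -3.9720.

x = (-3.9720, -2.1402, 3.5794)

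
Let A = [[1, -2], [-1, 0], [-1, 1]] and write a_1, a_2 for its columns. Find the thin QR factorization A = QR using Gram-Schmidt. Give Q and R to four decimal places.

Q = [[0.5774, -0.7071], [-0.5774, -0.7071], [-0.5774, 0.0000]], R = [[1.7321, -1.7321], [0.0000, 1.4142]]

a_1 = (1, -1, -1); ‖a_1‖ = 1.7321, so q_1 = (0.5774, -0.5774, -0.5774).
q_1·a_2 = 0.5774·(-2) + (-0.5774)·0 + (-0.5774)·1 = -1.7321.
u_2 = a_2 + 1.7321·q_1 = (-1.0000, -1.0000, 0.0000).
‖u_2‖ = 1.4142, so q_2 = (-0.7071, -0.7071, 0.0000).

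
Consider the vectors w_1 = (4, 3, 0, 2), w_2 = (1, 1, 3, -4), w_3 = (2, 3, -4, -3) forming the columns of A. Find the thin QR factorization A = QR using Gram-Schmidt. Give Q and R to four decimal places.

w_1 = (4, 3, 0, 2); ‖w_1‖ = 5.3852, so e_1 = (0.7428, 0.5571, 0.0000, 0.3714).
e_1·w_2 = 0.7428·1 + 0.5571·1 + 0.0000·3 + 0.3714·(-4) = -0.1857.
u_2 = w_2 + 0.1857·e_1 = (1.1379, 1.1034, 3.0000, -3.9310).
‖u_2‖ = 5.1928, so e_2 = (0.2191, 0.2125, 0.5777, -0.7570).
e_1·w_3 = 0.7428·2 + 0.5571·3 + 0.0000·(-4) + 0.3714·(-3) = 2.0426; e_2·w_3 = 0.2191·2 + 0.2125·3 + 0.5777·(-4) + (-0.7570)·(-3) = 1.0359.
u_3 = w_3 − 2.0426·e_1 − 1.0359·e_2 = (0.2558, 1.6419, -4.5985, -2.9744).
‖u_3‖ = 5.7232, so e_3 = (0.0447, 0.2869, -0.8035, -0.5197).

Q = [[0.7428, 0.2191, 0.0447], [0.5571, 0.2125, 0.2869], [0.0000, 0.5777, -0.8035], [0.3714, -0.7570, -0.5197]], R = [[5.3852, -0.1857, 2.0426], [0.0000, 5.1928, 1.0359], [0.0000, 0.0000, 5.7232]]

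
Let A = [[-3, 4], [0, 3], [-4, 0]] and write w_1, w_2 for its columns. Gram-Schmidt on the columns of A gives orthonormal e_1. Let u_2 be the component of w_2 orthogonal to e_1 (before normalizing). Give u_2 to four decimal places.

w_1 = (-3, 0, -4); ‖w_1‖ = 5.0000, so e_1 = (-0.6000, 0.0000, -0.8000).
e_1·w_2 = (-0.6000)·4 + 0.0000·3 + (-0.8000)·0 = -2.4000.
u_2 = w_2 + 2.4000·e_1 = (2.5600, 3.0000, -1.9200).

u_2 = (2.5600, 3.0000, -1.9200)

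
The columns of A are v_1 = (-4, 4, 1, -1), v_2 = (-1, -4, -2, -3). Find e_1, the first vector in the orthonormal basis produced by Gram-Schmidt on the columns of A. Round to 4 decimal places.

e_1 = (-0.6860, 0.6860, 0.1715, -0.1715)

e_1 = v_1/‖v_1‖ = (-4, 4, 1, -1)/5.8310 = (-0.6860, 0.6860, 0.1715, -0.1715).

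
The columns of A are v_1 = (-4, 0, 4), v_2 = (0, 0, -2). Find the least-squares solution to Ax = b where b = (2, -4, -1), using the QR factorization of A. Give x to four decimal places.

v_1 = (-4, 0, 4); ‖v_1‖ = 5.6569, so q_1 = (-0.7071, 0.0000, 0.7071).
q_1·v_2 = (-0.7071)·0 + 0.0000·0 + 0.7071·(-2) = -1.4142.
u_2 = v_2 + 1.4142·q_1 = (-1.0000, 0.0000, -1.0000).
‖u_2‖ = 1.4142, so q_2 = (-0.7071, 0.0000, -0.7071).
Qᵀb = (-2.1213, -0.7071).
Back-substitute: x_2 = -0.7071/1.4142 = -0.5000.
x_1 = (-2.1213 + 1.4142·(-0.5000))/5.6569 = -0.5000.

x = (-0.5000, -0.5000)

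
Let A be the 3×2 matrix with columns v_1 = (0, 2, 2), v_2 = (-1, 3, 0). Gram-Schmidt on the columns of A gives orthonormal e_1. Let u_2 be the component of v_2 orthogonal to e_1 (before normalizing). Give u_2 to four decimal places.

e_1 = v_1/‖v_1‖ = (0, 2, 2)/2.8284 = (0.0000, 0.7071, 0.7071).
r_{12} = e_1·v_2 = 2.1213.
u_2 = v_2 − 2.1213·e_1 = (-1.0000, 1.5000, -1.5000).

u_2 = (-1.0000, 1.5000, -1.5000)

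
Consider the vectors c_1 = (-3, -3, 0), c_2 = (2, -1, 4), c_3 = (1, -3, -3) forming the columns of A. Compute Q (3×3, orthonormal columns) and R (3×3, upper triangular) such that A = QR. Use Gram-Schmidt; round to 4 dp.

c_1 = (-3, -3, 0); ‖c_1‖ = 4.2426, so e_1 = (-0.7071, -0.7071, 0.0000).
e_1·c_2 = (-0.7071)·2 + (-0.7071)·(-1) + 0.0000·4 = -0.7071.
u_2 = c_2 + 0.7071·e_1 = (1.5000, -1.5000, 4.0000).
‖u_2‖ = 4.5277, so e_2 = (0.3313, -0.3313, 0.8835).
e_1·c_3 = (-0.7071)·1 + (-0.7071)·(-3) + 0.0000·(-3) = 1.4142; e_2·c_3 = 0.3313·1 + (-0.3313)·(-3) + 0.8835·(-3) = -1.3252.
u_3 = c_3 − 1.4142·e_1 + 1.3252·e_2 = (2.4390, -2.4390, -1.8293).
‖u_3‖ = 3.9043, so e_3 = (0.6247, -0.6247, -0.4685).

Q = [[-0.7071, 0.3313, 0.6247], [-0.7071, -0.3313, -0.6247], [0.0000, 0.8835, -0.4685]], R = [[4.2426, -0.7071, 1.4142], [0.0000, 4.5277, -1.3252], [0.0000, 0.0000, 3.9043]]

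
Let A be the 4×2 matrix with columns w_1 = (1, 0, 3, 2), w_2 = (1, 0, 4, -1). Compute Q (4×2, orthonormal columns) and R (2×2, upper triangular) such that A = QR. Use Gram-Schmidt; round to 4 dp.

Q = [[0.2673, 0.0701], [0.0000, 0.0000], [0.8018, 0.5371], [0.5345, -0.8406]], R = [[3.7417, 2.9399], [0.0000, 3.0589]]

q_1 = w_1/‖w_1‖ = (1, 0, 3, 2)/3.7417 = (0.2673, 0.0000, 0.8018, 0.5345).
r_{12} = q_1·w_2 = 2.9399.
u_2 = w_2 − 2.9399·q_1 = (0.2143, 0.0000, 1.6429, -2.5714).
‖u_2‖ = 3.0589, so q_2 = (0.0701, 0.0000, 0.5371, -0.8406).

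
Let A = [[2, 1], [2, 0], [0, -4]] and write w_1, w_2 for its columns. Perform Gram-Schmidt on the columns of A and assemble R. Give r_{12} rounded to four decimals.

r_{12} = 0.7071

q_1 = w_1/‖w_1‖ = (2, 2, 0)/2.8284 = (0.7071, 0.7071, 0.0000).
r_{12} = q_1·w_2 = 0.7071.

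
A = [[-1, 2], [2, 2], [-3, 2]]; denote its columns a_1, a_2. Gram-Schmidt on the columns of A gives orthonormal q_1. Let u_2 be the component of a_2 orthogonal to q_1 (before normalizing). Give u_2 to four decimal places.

u_2 = (1.7143, 2.5714, 1.1429)

a_1 = (-1, 2, -3); ‖a_1‖ = 3.7417, so q_1 = (-0.2673, 0.5345, -0.8018).
q_1·a_2 = (-0.2673)·2 + 0.5345·2 + (-0.8018)·2 = -1.0690.
u_2 = a_2 + 1.0690·q_1 = (1.7143, 2.5714, 1.1429).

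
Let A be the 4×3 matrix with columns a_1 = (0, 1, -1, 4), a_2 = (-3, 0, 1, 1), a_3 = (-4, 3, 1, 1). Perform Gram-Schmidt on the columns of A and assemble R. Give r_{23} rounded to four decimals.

r_{23} = 4.0119

e_1 = a_1/‖a_1‖ = (0, 1, -1, 4)/4.2426 = (0.0000, 0.2357, -0.2357, 0.9428).
r_{12} = e_1·a_2 = 0.7071.
u_2 = a_2 − 0.7071·e_1 = (-3.0000, -0.1667, 1.1667, 0.3333).
‖u_2‖ = 3.2404, so e_2 = (-0.9258, -0.0514, 0.3600, 0.1029).
r_{23} = e_2·a_3 = 4.0119.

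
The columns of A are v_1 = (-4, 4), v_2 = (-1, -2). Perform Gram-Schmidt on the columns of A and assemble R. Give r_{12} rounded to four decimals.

r_{12} = -0.7071

v_1 = (-4, 4); ‖v_1‖ = 5.6569, so e_1 = (-0.7071, 0.7071).
r_{12} = e_1·v_2 = -0.7071.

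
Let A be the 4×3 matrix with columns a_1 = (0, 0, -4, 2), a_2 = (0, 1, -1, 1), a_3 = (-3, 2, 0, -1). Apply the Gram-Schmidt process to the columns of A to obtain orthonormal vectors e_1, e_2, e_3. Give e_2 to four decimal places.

a_1 = (0, 0, -4, 2); ‖a_1‖ = 4.4721, so e_1 = (0.0000, 0.0000, -0.8944, 0.4472).
e_1·a_2 = 0.0000·0 + 0.0000·1 + (-0.8944)·(-1) + 0.4472·1 = 1.3416.
u_2 = a_2 − 1.3416·e_1 = (0.0000, 1.0000, 0.2000, 0.4000).
‖u_2‖ = 1.0954, so e_2 = (0.0000, 0.9129, 0.1826, 0.3651).

e_2 = (0.0000, 0.9129, 0.1826, 0.3651)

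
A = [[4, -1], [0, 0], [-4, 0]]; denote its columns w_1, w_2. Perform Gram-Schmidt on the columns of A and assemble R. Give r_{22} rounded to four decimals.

r_{22} = 0.7071

w_1 = (4, 0, -4); ‖w_1‖ = 5.6569, so e_1 = (0.7071, 0.0000, -0.7071).
e_1·w_2 = 0.7071·(-1) + 0.0000·0 + (-0.7071)·0 = -0.7071.
u_2 = w_2 + 0.7071·e_1 = (-0.5000, 0.0000, -0.5000).
r_{22} = ‖u_2‖ = 0.7071.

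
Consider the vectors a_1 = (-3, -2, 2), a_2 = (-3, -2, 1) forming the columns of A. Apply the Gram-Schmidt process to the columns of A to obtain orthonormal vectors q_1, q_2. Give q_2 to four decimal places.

q_2 = (-0.4036, -0.2691, -0.8745)

a_1 = (-3, -2, 2); ‖a_1‖ = 4.1231, so q_1 = (-0.7276, -0.4851, 0.4851).
q_1·a_2 = (-0.7276)·(-3) + (-0.4851)·(-2) + 0.4851·1 = 3.6380.
u_2 = a_2 − 3.6380·q_1 = (-0.3529, -0.2353, -0.7647).
‖u_2‖ = 0.8745, so q_2 = (-0.4036, -0.2691, -0.8745).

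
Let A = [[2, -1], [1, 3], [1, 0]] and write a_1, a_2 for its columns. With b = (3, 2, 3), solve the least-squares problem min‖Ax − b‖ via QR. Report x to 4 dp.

a_1 = (2, 1, 1); ‖a_1‖ = 2.4495, so e_1 = (0.8165, 0.4082, 0.4082).
e_1·a_2 = 0.8165·(-1) + 0.4082·3 + 0.4082·0 = 0.4082.
u_2 = a_2 − 0.4082·e_1 = (-1.3333, 2.8333, -0.1667).
‖u_2‖ = 3.1358, so e_2 = (-0.4252, 0.9035, -0.0531).
Qᵀb = (4.4907, 0.3720).
Back-substitute: x_2 = 0.3720/3.1358 = 0.1186.
x_1 = (4.4907 − 0.4082·0.1186)/2.4495 = 1.8136.

x = (1.8136, 0.1186)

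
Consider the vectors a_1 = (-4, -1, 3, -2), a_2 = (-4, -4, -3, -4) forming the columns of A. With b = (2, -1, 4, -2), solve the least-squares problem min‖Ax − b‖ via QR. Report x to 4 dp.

x = (0.4930, -0.3047)

q_1 = a_1/‖a_1‖ = (-4, -1, 3, -2)/5.4772 = (-0.7303, -0.1826, 0.5477, -0.3651).
r_{12} = q_1·a_2 = 3.4689.
u_2 = a_2 − 3.4689·q_1 = (-1.4667, -3.3667, -4.9000, -2.7333).
‖u_2‖ = 6.7057, so q_2 = (-0.2187, -0.5021, -0.7307, -0.4076).
Qᵀb = (1.6432, -2.0430).
Back-substitute: x_2 = -2.0430/6.7057 = -0.3047.
x_1 = (1.6432 − 3.4689·(-0.3047))/5.4772 = 0.4930.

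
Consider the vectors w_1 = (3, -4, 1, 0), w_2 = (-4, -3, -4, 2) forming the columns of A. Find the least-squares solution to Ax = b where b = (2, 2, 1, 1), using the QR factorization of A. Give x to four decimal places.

w_1 = (3, -4, 1, 0); ‖w_1‖ = 5.0990, so e_1 = (0.5883, -0.7845, 0.1961, 0.0000).
e_1·w_2 = 0.5883·(-4) + (-0.7845)·(-3) + 0.1961·(-4) + 0.0000·2 = -0.7845.
u_2 = w_2 + 0.7845·e_1 = (-3.5385, -3.6154, -3.8462, 2.0000).
‖u_2‖ = 6.6622, so e_2 = (-0.5311, -0.5427, -0.5773, 0.3002).
Qᵀb = (-0.1961, -2.4247).
Back-substitute: x_2 = -2.4247/6.6622 = -0.3640.
x_1 = (-0.1961 + 0.7845·(-0.3640))/5.0990 = -0.0945.

x = (-0.0945, -0.3640)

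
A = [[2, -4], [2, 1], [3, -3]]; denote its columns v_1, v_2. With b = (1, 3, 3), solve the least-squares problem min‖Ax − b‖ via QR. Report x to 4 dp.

x = (1.3456, 0.3917)

v_1 = (2, 2, 3); ‖v_1‖ = 4.1231, so e_1 = (0.4851, 0.4851, 0.7276).
e_1·v_2 = 0.4851·(-4) + 0.4851·1 + 0.7276·(-3) = -3.6380.
u_2 = v_2 + 3.6380·e_1 = (-2.2353, 2.7647, -0.3529).
‖u_2‖ = 3.5728, so e_2 = (-0.6256, 0.7738, -0.0988).
Qᵀb = (4.1231, 1.3995).
Back-substitute: x_2 = 1.3995/3.5728 = 0.3917.
x_1 = (4.1231 + 3.6380·0.3917)/4.1231 = 1.3456.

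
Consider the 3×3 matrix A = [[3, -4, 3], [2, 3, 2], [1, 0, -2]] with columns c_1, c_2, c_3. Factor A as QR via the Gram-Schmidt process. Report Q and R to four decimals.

Q = [[0.8018, -0.5731, 0.1693], [0.5345, 0.8145, 0.2257], [0.2673, 0.0905, -0.9594]], R = [[3.7417, -1.6036, 2.9399], [0.0000, 4.7359, -0.2715], [0.0000, 0.0000, 2.8781]]

q_1 = c_1/‖c_1‖ = (3, 2, 1)/3.7417 = (0.8018, 0.5345, 0.2673).
r_{12} = q_1·c_2 = -1.6036.
u_2 = c_2 + 1.6036·q_1 = (-2.7143, 3.8571, 0.4286).
‖u_2‖ = 4.7359, so q_2 = (-0.5731, 0.8145, 0.0905).
r_{13} = q_1·c_3 = 2.9399; r_{23} = q_2·c_3 = -0.2715.
u_3 = c_3 − 2.9399·q_1 + 0.2715·q_2 = (0.4873, 0.6497, -2.7611).
‖u_3‖ = 2.8781, so q_3 = (0.1693, 0.2257, -0.9594).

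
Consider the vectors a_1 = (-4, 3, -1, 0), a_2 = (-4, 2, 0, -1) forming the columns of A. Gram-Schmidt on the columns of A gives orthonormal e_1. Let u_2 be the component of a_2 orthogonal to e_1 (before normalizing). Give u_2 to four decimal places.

a_1 = (-4, 3, -1, 0); ‖a_1‖ = 5.0990, so e_1 = (-0.7845, 0.5883, -0.1961, 0.0000).
e_1·a_2 = (-0.7845)·(-4) + 0.5883·2 + (-0.1961)·0 + 0.0000·(-1) = 4.3146.
u_2 = a_2 − 4.3146·e_1 = (-0.6154, -0.5385, 0.8462, -1.0000).

u_2 = (-0.6154, -0.5385, 0.8462, -1.0000)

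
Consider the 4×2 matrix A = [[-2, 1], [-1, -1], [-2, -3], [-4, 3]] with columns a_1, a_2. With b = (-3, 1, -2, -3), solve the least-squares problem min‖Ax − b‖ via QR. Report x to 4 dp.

x = (0.8226, -0.0621)

a_1 = (-2, -1, -2, -4); ‖a_1‖ = 5.0000, so e_1 = (-0.4000, -0.2000, -0.4000, -0.8000).
e_1·a_2 = (-0.4000)·1 + (-0.2000)·(-1) + (-0.4000)·(-3) + (-0.8000)·3 = -1.4000.
u_2 = a_2 + 1.4000·e_1 = (0.4400, -1.2800, -3.5600, 1.8800).
‖u_2‖ = 4.2474, so e_2 = (0.1036, -0.3014, -0.8382, 0.4426).
Qᵀb = (4.2000, -0.2637).
Back-substitute: x_2 = -0.2637/4.2474 = -0.0621.
x_1 = (4.2000 + 1.4000·(-0.0621))/5.0000 = 0.8226.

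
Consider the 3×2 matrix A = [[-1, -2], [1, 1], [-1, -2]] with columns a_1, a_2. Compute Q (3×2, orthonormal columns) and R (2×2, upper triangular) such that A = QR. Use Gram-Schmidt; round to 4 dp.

Q = [[-0.5774, -0.4082], [0.5774, -0.8165], [-0.5774, -0.4082]], R = [[1.7321, 2.8868], [0.0000, 0.8165]]

a_1 = (-1, 1, -1); ‖a_1‖ = 1.7321, so q_1 = (-0.5774, 0.5774, -0.5774).
q_1·a_2 = (-0.5774)·(-2) + 0.5774·1 + (-0.5774)·(-2) = 2.8868.
u_2 = a_2 − 2.8868·q_1 = (-0.3333, -0.6667, -0.3333).
‖u_2‖ = 0.8165, so q_2 = (-0.4082, -0.8165, -0.4082).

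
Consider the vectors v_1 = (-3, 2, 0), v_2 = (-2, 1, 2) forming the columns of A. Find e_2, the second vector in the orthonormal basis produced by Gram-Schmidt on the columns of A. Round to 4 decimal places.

e_1 = v_1/‖v_1‖ = (-3, 2, 0)/3.6056 = (-0.8321, 0.5547, 0.0000).
r_{12} = e_1·v_2 = 2.2188.
u_2 = v_2 − 2.2188·e_1 = (-0.1538, -0.2308, 2.0000).
‖u_2‖ = 2.0191, so e_2 = (-0.0762, -0.1143, 0.9905).

e_2 = (-0.0762, -0.1143, 0.9905)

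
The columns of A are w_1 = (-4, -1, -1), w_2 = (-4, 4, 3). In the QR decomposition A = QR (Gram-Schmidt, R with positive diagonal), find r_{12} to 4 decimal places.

w_1 = (-4, -1, -1); ‖w_1‖ = 4.2426, so e_1 = (-0.9428, -0.2357, -0.2357).
r_{12} = e_1·w_2 = 2.1213.

r_{12} = 2.1213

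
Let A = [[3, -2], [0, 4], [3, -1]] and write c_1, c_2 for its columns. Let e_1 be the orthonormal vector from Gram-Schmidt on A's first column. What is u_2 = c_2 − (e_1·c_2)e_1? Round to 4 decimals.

c_1 = (3, 0, 3); ‖c_1‖ = 4.2426, so e_1 = (0.7071, 0.0000, 0.7071).
e_1·c_2 = 0.7071·(-2) + 0.0000·4 + 0.7071·(-1) = -2.1213.
u_2 = c_2 + 2.1213·e_1 = (-0.5000, 4.0000, 0.5000).

u_2 = (-0.5000, 4.0000, 0.5000)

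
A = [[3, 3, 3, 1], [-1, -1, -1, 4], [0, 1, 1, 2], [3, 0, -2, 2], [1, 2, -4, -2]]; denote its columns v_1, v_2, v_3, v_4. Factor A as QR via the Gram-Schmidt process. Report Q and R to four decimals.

v_1 = (3, -1, 0, 3, 1); ‖v_1‖ = 4.4721, so q_1 = (0.6708, -0.2236, 0.0000, 0.6708, 0.2236).
q_1·v_2 = 0.6708·3 + (-0.2236)·(-1) + 0.0000·1 + 0.6708·0 + 0.2236·2 = 2.6833.
u_2 = v_2 − 2.6833·q_1 = (1.2000, -0.4000, 1.0000, -1.8000, 1.4000).
‖u_2‖ = 2.7928, so q_2 = (0.4297, -0.1432, 0.3581, -0.6445, 0.5013).
q_1·v_3 = 0.6708·3 + (-0.2236)·(-1) + 0.0000·1 + 0.6708·(-2) + 0.2236·(-4) = 0.0000; q_2·v_3 = 0.4297·3 + (-0.1432)·(-1) + 0.3581·1 + (-0.6445)·(-2) + 0.5013·(-4) = 1.0742.
u_3 = v_3 − 0.0000·q_1 − 1.0742·q_2 = (2.5385, -0.8462, 0.6154, -1.3077, -4.5385).
‖u_3‖ = 5.4632, so q_3 = (0.4647, -0.1549, 0.1126, -0.2394, -0.8307).
q_1·v_4 = 0.6708·1 + (-0.2236)·4 + 0.0000·2 + 0.6708·2 + 0.2236·(-2) = 0.6708; q_2·v_4 = 0.4297·1 + (-0.1432)·4 + 0.3581·2 + (-0.6445)·2 + 0.5013·(-2) = -1.7187; q_3·v_4 = 0.4647·1 + (-0.1549)·4 + 0.1126·2 + (-0.2394)·2 + (-0.8307)·(-2) = 1.2531.
u_4 = v_4 − 0.6708·q_1 + 1.7187·q_2 − 1.2531·q_3 = (0.7062, 4.0979, 2.4742, 0.7423, -0.2474).
‖u_4‖ = 4.9016, so q_4 = (0.1441, 0.8360, 0.5048, 0.1514, -0.0505).

Q = [[0.6708, 0.4297, 0.4647, 0.1441], [-0.2236, -0.1432, -0.1549, 0.8360], [0.0000, 0.3581, 0.1126, 0.5048], [0.6708, -0.6445, -0.2394, 0.1514], [0.2236, 0.5013, -0.8307, -0.0505]], R = [[4.4721, 2.6833, 0.0000, 0.6708], [0.0000, 2.7928, 1.0742, -1.7187], [0.0000, 0.0000, 5.4632, 1.2531], [0.0000, 0.0000, 0.0000, 4.9016]]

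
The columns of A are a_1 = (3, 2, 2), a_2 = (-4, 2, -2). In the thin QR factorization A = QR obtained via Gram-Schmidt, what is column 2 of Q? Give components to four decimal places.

q_2 = (-0.4777, 0.8658, -0.1493)

a_1 = (3, 2, 2); ‖a_1‖ = 4.1231, so q_1 = (0.7276, 0.4851, 0.4851).
q_1·a_2 = 0.7276·(-4) + 0.4851·2 + 0.4851·(-2) = -2.9104.
u_2 = a_2 + 2.9104·q_1 = (-1.8824, 3.4118, -0.5882).
‖u_2‖ = 3.9407, so q_2 = (-0.4777, 0.8658, -0.1493).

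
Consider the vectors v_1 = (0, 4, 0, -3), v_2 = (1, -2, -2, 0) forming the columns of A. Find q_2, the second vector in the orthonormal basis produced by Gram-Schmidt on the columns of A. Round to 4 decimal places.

q_1 = v_1/‖v_1‖ = (0, 4, 0, -3)/5.0000 = (0.0000, 0.8000, 0.0000, -0.6000).
r_{12} = q_1·v_2 = -1.6000.
u_2 = v_2 + 1.6000·q_1 = (1.0000, -0.7200, -2.0000, -0.9600).
‖u_2‖ = 2.5377, so q_2 = (0.3941, -0.2837, -0.7881, -0.3783).

q_2 = (0.3941, -0.2837, -0.7881, -0.3783)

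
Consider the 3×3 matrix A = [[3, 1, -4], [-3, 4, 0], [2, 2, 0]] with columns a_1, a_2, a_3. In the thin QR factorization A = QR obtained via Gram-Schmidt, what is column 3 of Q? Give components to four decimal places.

e_3 = (-0.6697, -0.1913, 0.7175)

a_1 = (3, -3, 2); ‖a_1‖ = 4.6904, so e_1 = (0.6396, -0.6396, 0.4264).
e_1·a_2 = 0.6396·1 + (-0.6396)·4 + 0.4264·2 = -1.0660.
u_2 = a_2 + 1.0660·e_1 = (1.6818, 3.3182, 2.4545).
‖u_2‖ = 4.4569, so e_2 = (0.3774, 0.7445, 0.5507).
e_1·a_3 = 0.6396·(-4) + (-0.6396)·0 + 0.4264·0 = -2.5584; e_2·a_3 = 0.3774·(-4) + 0.7445·0 + 0.5507·0 = -1.5094.
u_3 = a_3 + 2.5584·e_1 + 1.5094·e_2 = (-1.7941, -0.5126, 1.9222).
‖u_3‖ = 2.6788, so e_3 = (-0.6697, -0.1913, 0.7175).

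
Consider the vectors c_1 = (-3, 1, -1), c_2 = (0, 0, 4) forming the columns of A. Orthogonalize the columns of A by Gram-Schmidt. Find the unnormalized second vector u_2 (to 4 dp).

c_1 = (-3, 1, -1); ‖c_1‖ = 3.3166, so q_1 = (-0.9045, 0.3015, -0.3015).
q_1·c_2 = (-0.9045)·0 + 0.3015·0 + (-0.3015)·4 = -1.2060.
u_2 = c_2 + 1.2060·q_1 = (-1.0909, 0.3636, 3.6364).

u_2 = (-1.0909, 0.3636, 3.6364)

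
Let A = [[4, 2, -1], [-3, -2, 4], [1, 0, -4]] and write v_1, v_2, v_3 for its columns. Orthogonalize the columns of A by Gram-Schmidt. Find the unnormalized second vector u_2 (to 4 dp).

u_2 = (-0.1538, -0.3846, -0.5385)

v_1 = (4, -3, 1); ‖v_1‖ = 5.0990, so q_1 = (0.7845, -0.5883, 0.1961).
q_1·v_2 = 0.7845·2 + (-0.5883)·(-2) + 0.1961·0 = 2.7456.
u_2 = v_2 − 2.7456·q_1 = (-0.1538, -0.3846, -0.5385).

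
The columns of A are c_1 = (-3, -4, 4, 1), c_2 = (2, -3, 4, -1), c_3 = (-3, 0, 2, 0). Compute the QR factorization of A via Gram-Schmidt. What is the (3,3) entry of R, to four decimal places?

r_{33} = 1.9881

e_1 = c_1/‖c_1‖ = (-3, -4, 4, 1)/6.4807 = (-0.4629, -0.6172, 0.6172, 0.1543).
r_{12} = e_1·c_2 = 3.2404.
u_2 = c_2 − 3.2404·e_1 = (3.5000, -1.0000, 2.0000, -1.5000).
‖u_2‖ = 4.4159, so e_2 = (0.7926, -0.2265, 0.4529, -0.3397).
r_{13} = e_1·c_3 = 2.6232; r_{23} = e_2·c_3 = -1.4720.
u_3 = c_3 − 2.6232·e_1 + 1.4720·e_2 = (-0.6190, 1.2857, 1.0476, -0.9048).
r_{33} = ‖u_3‖ = 1.9881.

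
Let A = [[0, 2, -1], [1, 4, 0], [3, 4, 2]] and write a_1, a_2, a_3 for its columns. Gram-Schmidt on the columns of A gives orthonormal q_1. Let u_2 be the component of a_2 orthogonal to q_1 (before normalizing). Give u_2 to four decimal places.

u_2 = (2.0000, 2.4000, -0.8000)

a_1 = (0, 1, 3); ‖a_1‖ = 3.1623, so q_1 = (0.0000, 0.3162, 0.9487).
q_1·a_2 = 0.0000·2 + 0.3162·4 + 0.9487·4 = 5.0596.
u_2 = a_2 − 5.0596·q_1 = (2.0000, 2.4000, -0.8000).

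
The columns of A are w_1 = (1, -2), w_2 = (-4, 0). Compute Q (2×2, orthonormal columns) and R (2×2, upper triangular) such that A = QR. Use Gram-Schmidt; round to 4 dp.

w_1 = (1, -2); ‖w_1‖ = 2.2361, so q_1 = (0.4472, -0.8944).
q_1·w_2 = 0.4472·(-4) + (-0.8944)·0 = -1.7889.
u_2 = w_2 + 1.7889·q_1 = (-3.2000, -1.6000).
‖u_2‖ = 3.5777, so q_2 = (-0.8944, -0.4472).

Q = [[0.4472, -0.8944], [-0.8944, -0.4472]], R = [[2.2361, -1.7889], [0.0000, 3.5777]]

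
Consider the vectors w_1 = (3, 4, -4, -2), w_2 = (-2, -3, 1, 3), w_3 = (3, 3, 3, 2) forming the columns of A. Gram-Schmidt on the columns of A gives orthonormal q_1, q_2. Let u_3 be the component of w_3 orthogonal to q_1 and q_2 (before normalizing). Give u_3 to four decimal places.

u_3 = (2.5976, 2.2908, 2.6733, 3.1315)

q_1 = w_1/‖w_1‖ = (3, 4, -4, -2)/6.7082 = (0.4472, 0.5963, -0.5963, -0.2981).
r_{12} = q_1·w_2 = -4.1740.
u_2 = w_2 + 4.1740·q_1 = (-0.1333, -0.5111, -1.4889, 1.7556).
‖u_2‖ = 2.3617, so q_2 = (-0.0565, -0.2164, -0.6304, 0.7433).
r_{13} = q_1·w_3 = 0.7454; r_{23} = q_2·w_3 = -1.2232.
u_3 = w_3 − 0.7454·q_1 + 1.2232·q_2 = (2.5976, 2.2908, 2.6733, 3.1315).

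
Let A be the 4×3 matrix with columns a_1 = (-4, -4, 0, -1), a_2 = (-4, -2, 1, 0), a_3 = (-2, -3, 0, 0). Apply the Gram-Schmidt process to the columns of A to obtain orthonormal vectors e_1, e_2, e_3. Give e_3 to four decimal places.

e_3 = (0.2876, -0.4889, 0.1726, 0.8053)

e_1 = a_1/‖a_1‖ = (-4, -4, 0, -1)/5.7446 = (-0.6963, -0.6963, 0.0000, -0.1741).
r_{12} = e_1·a_2 = 4.1779.
u_2 = a_2 − 4.1779·e_1 = (-1.0909, 0.9091, 1.0000, 0.7273).
‖u_2‖ = 1.8829, so e_2 = (-0.5794, 0.4828, 0.5311, 0.3862).
r_{13} = e_1·a_3 = 3.4816; r_{23} = e_2·a_3 = -0.2897.
u_3 = a_3 − 3.4816·e_1 + 0.2897·e_2 = (0.2564, -0.4359, 0.1538, 0.7179).
‖u_3‖ = 0.8916, so e_3 = (0.2876, -0.4889, 0.1726, 0.8053).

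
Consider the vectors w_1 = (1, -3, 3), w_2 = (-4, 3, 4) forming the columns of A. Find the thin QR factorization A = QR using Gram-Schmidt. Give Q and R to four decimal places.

w_1 = (1, -3, 3); ‖w_1‖ = 4.3589, so e_1 = (0.2294, -0.6882, 0.6882).
e_1·w_2 = 0.2294·(-4) + (-0.6882)·3 + 0.6882·4 = -0.2294.
u_2 = w_2 + 0.2294·e_1 = (-3.9474, 2.8421, 4.1579).
‖u_2‖ = 6.3990, so e_2 = (-0.6169, 0.4441, 0.6498).

Q = [[0.2294, -0.6169], [-0.6882, 0.4441], [0.6882, 0.6498]], R = [[4.3589, -0.2294], [0.0000, 6.3990]]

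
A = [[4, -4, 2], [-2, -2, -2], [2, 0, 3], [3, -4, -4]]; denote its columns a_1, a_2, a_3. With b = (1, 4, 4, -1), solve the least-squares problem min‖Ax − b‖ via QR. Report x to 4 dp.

x = (-1.0202, -1.2121, 0.9293)

a_1 = (4, -2, 2, 3); ‖a_1‖ = 5.7446, so e_1 = (0.6963, -0.3482, 0.3482, 0.5222).
e_1·a_2 = 0.6963·(-4) + (-0.3482)·(-2) + 0.3482·0 + 0.5222·(-4) = -4.1779.
u_2 = a_2 + 4.1779·e_1 = (-1.0909, -3.4545, 1.4545, -1.8182).
‖u_2‖ = 4.3064, so e_2 = (-0.2533, -0.8022, 0.3378, -0.4222).
e_1·a_3 = 0.6963·2 + (-0.3482)·(-2) + 0.3482·3 + 0.5222·(-4) = 1.0445; e_2·a_3 = (-0.2533)·2 + (-0.8022)·(-2) + 0.3378·3 + (-0.4222)·(-4) = 3.7998.
u_3 = a_3 − 1.0445·e_1 − 3.7998·e_2 = (2.2353, 1.4118, 1.3529, -2.9412).
‖u_3‖ = 4.1798, so e_3 = (0.5348, 0.3378, 0.3237, -0.7037).
Qᵀb = (0.1741, -1.6888, 3.8842).
Back-substitute: x_3 = 3.8842/4.1798 = 0.9293.
x_2 = (-1.6888 − 3.7998·0.9293)/4.3064 = -1.2121.
x_1 = (0.1741 + 4.1779·(-1.2121) − 1.0445·0.9293)/5.7446 = -1.0202.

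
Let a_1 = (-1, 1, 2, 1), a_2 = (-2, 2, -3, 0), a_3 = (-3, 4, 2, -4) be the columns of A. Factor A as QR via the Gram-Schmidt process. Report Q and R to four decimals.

a_1 = (-1, 1, 2, 1); ‖a_1‖ = 2.6458, so q_1 = (-0.3780, 0.3780, 0.7559, 0.3780).
q_1·a_2 = (-0.3780)·(-2) + 0.3780·2 + 0.7559·(-3) + 0.3780·0 = -0.7559.
u_2 = a_2 + 0.7559·q_1 = (-2.2857, 2.2857, -2.4286, 0.2857).
‖u_2‖ = 4.0532, so q_2 = (-0.5639, 0.5639, -0.5992, 0.0705).
q_1·a_3 = (-0.3780)·(-3) + 0.3780·4 + 0.7559·2 + 0.3780·(-4) = 2.6458; q_2·a_3 = (-0.5639)·(-3) + 0.5639·4 + (-0.5992)·2 + 0.0705·(-4) = 2.4672.
u_3 = a_3 − 2.6458·q_1 − 2.4672·q_2 = (-0.6087, 1.6087, 1.4783, -5.1739).
‖u_3‖ = 5.6492, so q_3 = (-0.1077, 0.2848, 0.2617, -0.9159).

Q = [[-0.3780, -0.5639, -0.1077], [0.3780, 0.5639, 0.2848], [0.7559, -0.5992, 0.2617], [0.3780, 0.0705, -0.9159]], R = [[2.6458, -0.7559, 2.6458], [0.0000, 4.0532, 2.4672], [0.0000, 0.0000, 5.6492]]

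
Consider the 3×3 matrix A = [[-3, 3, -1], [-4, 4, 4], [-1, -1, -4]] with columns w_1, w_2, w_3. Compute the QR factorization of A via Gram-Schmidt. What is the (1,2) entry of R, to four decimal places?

w_1 = (-3, -4, -1); ‖w_1‖ = 5.0990, so q_1 = (-0.5883, -0.7845, -0.1961).
r_{12} = q_1·w_2 = -4.7068.

r_{12} = -4.7068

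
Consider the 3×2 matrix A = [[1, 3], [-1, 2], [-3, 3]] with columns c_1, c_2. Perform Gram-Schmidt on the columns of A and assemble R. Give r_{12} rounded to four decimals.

c_1 = (1, -1, -3); ‖c_1‖ = 3.3166, so e_1 = (0.3015, -0.3015, -0.9045).
r_{12} = e_1·c_2 = -2.4121.

r_{12} = -2.4121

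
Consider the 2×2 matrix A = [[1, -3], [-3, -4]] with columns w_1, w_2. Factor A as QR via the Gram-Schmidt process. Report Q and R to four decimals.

Q = [[0.3162, -0.9487], [-0.9487, -0.3162]], R = [[3.1623, 2.8460], [0.0000, 4.1110]]

w_1 = (1, -3); ‖w_1‖ = 3.1623, so e_1 = (0.3162, -0.9487).
e_1·w_2 = 0.3162·(-3) + (-0.9487)·(-4) = 2.8460.
u_2 = w_2 − 2.8460·e_1 = (-3.9000, -1.3000).
‖u_2‖ = 4.1110, so e_2 = (-0.9487, -0.3162).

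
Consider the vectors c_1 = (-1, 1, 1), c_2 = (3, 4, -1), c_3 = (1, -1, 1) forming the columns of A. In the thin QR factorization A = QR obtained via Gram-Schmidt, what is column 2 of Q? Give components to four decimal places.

e_2 = (0.5883, 0.7845, -0.1961)

c_1 = (-1, 1, 1); ‖c_1‖ = 1.7321, so e_1 = (-0.5774, 0.5774, 0.5774).
e_1·c_2 = (-0.5774)·3 + 0.5774·4 + 0.5774·(-1) = 0.0000.
u_2 = c_2 + 0.0000·e_1 = (3.0000, 4.0000, -1.0000).
‖u_2‖ = 5.0990, so e_2 = (0.5883, 0.7845, -0.1961).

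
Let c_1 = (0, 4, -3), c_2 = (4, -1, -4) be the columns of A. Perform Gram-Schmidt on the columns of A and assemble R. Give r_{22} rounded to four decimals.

e_1 = c_1/‖c_1‖ = (0, 4, -3)/5.0000 = (0.0000, 0.8000, -0.6000).
r_{12} = e_1·c_2 = 1.6000.
u_2 = c_2 − 1.6000·e_1 = (4.0000, -2.2800, -3.0400).
r_{22} = ‖u_2‖ = 5.5172.

r_{22} = 5.5172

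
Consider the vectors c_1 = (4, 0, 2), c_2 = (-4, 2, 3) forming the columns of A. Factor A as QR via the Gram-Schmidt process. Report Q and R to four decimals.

Q = [[0.8944, -0.4082], [0.0000, 0.4082], [0.4472, 0.8165]], R = [[4.4721, -2.2361], [0.0000, 4.8990]]

e_1 = c_1/‖c_1‖ = (4, 0, 2)/4.4721 = (0.8944, 0.0000, 0.4472).
r_{12} = e_1·c_2 = -2.2361.
u_2 = c_2 + 2.2361·e_1 = (-2.0000, 2.0000, 4.0000).
‖u_2‖ = 4.8990, so e_2 = (-0.4082, 0.4082, 0.8165).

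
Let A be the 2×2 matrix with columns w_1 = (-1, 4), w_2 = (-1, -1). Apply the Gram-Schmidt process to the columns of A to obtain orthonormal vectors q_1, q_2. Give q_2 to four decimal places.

w_1 = (-1, 4); ‖w_1‖ = 4.1231, so q_1 = (-0.2425, 0.9701).
q_1·w_2 = (-0.2425)·(-1) + 0.9701·(-1) = -0.7276.
u_2 = w_2 + 0.7276·q_1 = (-1.1765, -0.2941).
‖u_2‖ = 1.2127, so q_2 = (-0.9701, -0.2425).

q_2 = (-0.9701, -0.2425)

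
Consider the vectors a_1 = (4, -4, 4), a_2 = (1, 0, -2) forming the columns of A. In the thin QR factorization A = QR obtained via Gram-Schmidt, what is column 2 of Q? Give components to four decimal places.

e_2 = (0.6172, -0.1543, -0.7715)

a_1 = (4, -4, 4); ‖a_1‖ = 6.9282, so e_1 = (0.5774, -0.5774, 0.5774).
e_1·a_2 = 0.5774·1 + (-0.5774)·0 + 0.5774·(-2) = -0.5774.
u_2 = a_2 + 0.5774·e_1 = (1.3333, -0.3333, -1.6667).
‖u_2‖ = 2.1602, so e_2 = (0.6172, -0.1543, -0.7715).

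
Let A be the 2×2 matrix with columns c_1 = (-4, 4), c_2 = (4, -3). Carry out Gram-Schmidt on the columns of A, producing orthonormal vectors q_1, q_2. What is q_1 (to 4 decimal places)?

q_1 = (-0.7071, 0.7071)

c_1 = (-4, 4); ‖c_1‖ = 5.6569, so q_1 = (-0.7071, 0.7071).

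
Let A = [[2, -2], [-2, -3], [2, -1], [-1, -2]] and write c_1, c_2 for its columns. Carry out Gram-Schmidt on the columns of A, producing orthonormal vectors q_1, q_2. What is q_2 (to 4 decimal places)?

q_1 = c_1/‖c_1‖ = (2, -2, 2, -1)/3.6056 = (0.5547, -0.5547, 0.5547, -0.2774).
r_{12} = q_1·c_2 = 0.5547.
u_2 = c_2 − 0.5547·q_1 = (-2.3077, -2.6923, -1.3077, -1.8462).
‖u_2‖ = 4.2062, so q_2 = (-0.5486, -0.6401, -0.3109, -0.4389).

q_2 = (-0.5486, -0.6401, -0.3109, -0.4389)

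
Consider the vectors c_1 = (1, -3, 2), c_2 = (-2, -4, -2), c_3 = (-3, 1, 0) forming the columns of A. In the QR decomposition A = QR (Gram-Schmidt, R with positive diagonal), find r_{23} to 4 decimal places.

c_1 = (1, -3, 2); ‖c_1‖ = 3.7417, so q_1 = (0.2673, -0.8018, 0.5345).
q_1·c_2 = 0.2673·(-2) + (-0.8018)·(-4) + 0.5345·(-2) = 1.6036.
u_2 = c_2 − 1.6036·q_1 = (-2.4286, -2.7143, -2.8571).
‖u_2‖ = 4.6291, so q_2 = (-0.5246, -0.5864, -0.6172).
r_{23} = q_2·c_3 = 0.9875.

r_{23} = 0.9875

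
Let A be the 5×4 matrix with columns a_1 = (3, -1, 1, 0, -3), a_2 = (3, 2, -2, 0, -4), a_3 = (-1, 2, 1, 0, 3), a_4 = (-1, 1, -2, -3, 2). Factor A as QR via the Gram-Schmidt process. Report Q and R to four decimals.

Q = [[0.6708, 0.1045, 0.3959, 0.2220], [-0.2236, 0.6617, 0.6549, -0.1036], [0.2236, -0.6617, 0.5361, -0.1702], [0.0000, 0.0000, 0.0000, -0.9333], [-0.6708, -0.3367, 0.3563, 0.1998]], R = [[4.4721, 3.8013, -2.9069, -2.6833], [0.0000, 4.3070, -0.4528, 1.2073], [0.0000, 0.0000, 2.5189, -0.1006], [0.0000, 0.0000, 0.0000, 3.2144]]

q_1 = a_1/‖a_1‖ = (3, -1, 1, 0, -3)/4.4721 = (0.6708, -0.2236, 0.2236, 0.0000, -0.6708).
r_{12} = q_1·a_2 = 3.8013.
u_2 = a_2 − 3.8013·q_1 = (0.4500, 2.8500, -2.8500, 0.0000, -1.4500).
‖u_2‖ = 4.3070, so q_2 = (0.1045, 0.6617, -0.6617, 0.0000, -0.3367).
r_{13} = q_1·a_3 = -2.9069; r_{23} = q_2·a_3 = -0.4528.
u_3 = a_3 + 2.9069·q_1 + 0.4528·q_2 = (0.9973, 1.6496, 1.3504, 0.0000, 0.8976).
‖u_3‖ = 2.5189, so q_3 = (0.3959, 0.6549, 0.5361, 0.0000, 0.3563).
r_{14} = q_1·a_4 = -2.6833; r_{24} = q_2·a_4 = 1.2073; r_{34} = q_3·a_4 = -0.1006.
u_4 = a_4 + 2.6833·q_1 − 1.2073·q_2 + 0.1006·q_3 = (0.7137, -0.3331, -0.5472, -3.0000, 0.6423).
‖u_4‖ = 3.2144, so q_4 = (0.2220, -0.1036, -0.1702, -0.9333, 0.1998).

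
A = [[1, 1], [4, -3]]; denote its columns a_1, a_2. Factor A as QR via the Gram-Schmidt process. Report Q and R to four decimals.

a_1 = (1, 4); ‖a_1‖ = 4.1231, so e_1 = (0.2425, 0.9701).
e_1·a_2 = 0.2425·1 + 0.9701·(-3) = -2.6679.
u_2 = a_2 + 2.6679·e_1 = (1.6471, -0.4118).
‖u_2‖ = 1.6977, so e_2 = (0.9701, -0.2425).

Q = [[0.2425, 0.9701], [0.9701, -0.2425]], R = [[4.1231, -2.6679], [0.0000, 1.6977]]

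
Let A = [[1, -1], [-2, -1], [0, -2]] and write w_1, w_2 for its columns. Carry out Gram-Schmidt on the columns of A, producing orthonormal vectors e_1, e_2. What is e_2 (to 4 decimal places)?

e_2 = (-0.4983, -0.2491, -0.8305)

w_1 = (1, -2, 0); ‖w_1‖ = 2.2361, so e_1 = (0.4472, -0.8944, 0.0000).
e_1·w_2 = 0.4472·(-1) + (-0.8944)·(-1) + 0.0000·(-2) = 0.4472.
u_2 = w_2 − 0.4472·e_1 = (-1.2000, -0.6000, -2.0000).
‖u_2‖ = 2.4083, so e_2 = (-0.4983, -0.2491, -0.8305).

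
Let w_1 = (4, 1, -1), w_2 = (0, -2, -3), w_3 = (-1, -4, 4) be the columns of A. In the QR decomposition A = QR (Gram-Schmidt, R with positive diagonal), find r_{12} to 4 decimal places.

w_1 = (4, 1, -1); ‖w_1‖ = 4.2426, so q_1 = (0.9428, 0.2357, -0.2357).
r_{12} = q_1·w_2 = 0.2357.

r_{12} = 0.2357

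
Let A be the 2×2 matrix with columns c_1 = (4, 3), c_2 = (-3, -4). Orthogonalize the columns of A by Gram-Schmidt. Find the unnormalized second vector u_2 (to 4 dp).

c_1 = (4, 3); ‖c_1‖ = 5.0000, so q_1 = (0.8000, 0.6000).
q_1·c_2 = 0.8000·(-3) + 0.6000·(-4) = -4.8000.
u_2 = c_2 + 4.8000·q_1 = (0.8400, -1.1200).

u_2 = (0.8400, -1.1200)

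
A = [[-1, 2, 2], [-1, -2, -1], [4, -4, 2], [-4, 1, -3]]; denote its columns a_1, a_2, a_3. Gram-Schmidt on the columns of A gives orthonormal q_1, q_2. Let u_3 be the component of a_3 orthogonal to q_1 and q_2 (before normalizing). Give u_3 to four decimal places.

u_3 = (1.9000, 0.7667, 0.5333, -0.1333)

q_1 = a_1/‖a_1‖ = (-1, -1, 4, -4)/5.8310 = (-0.1715, -0.1715, 0.6860, -0.6860).
r_{12} = q_1·a_2 = -3.4300.
u_2 = a_2 + 3.4300·q_1 = (1.4118, -2.5882, -1.6471, -1.3529).
‖u_2‖ = 3.6380, so q_2 = (0.3881, -0.7114, -0.4527, -0.3719).
r_{13} = q_1·a_3 = 3.2585; r_{23} = q_2·a_3 = 1.6977.
u_3 = a_3 − 3.2585·q_1 − 1.6977·q_2 = (1.9000, 0.7667, 0.5333, -0.1333).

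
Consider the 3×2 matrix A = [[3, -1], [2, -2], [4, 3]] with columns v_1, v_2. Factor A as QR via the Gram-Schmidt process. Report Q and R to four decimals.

v_1 = (3, 2, 4); ‖v_1‖ = 5.3852, so e_1 = (0.5571, 0.3714, 0.7428).
e_1·v_2 = 0.5571·(-1) + 0.3714·(-2) + 0.7428·3 = 0.9285.
u_2 = v_2 − 0.9285·e_1 = (-1.5172, -2.3448, 2.3103).
‖u_2‖ = 3.6246, so e_2 = (-0.4186, -0.6469, 0.6374).

Q = [[0.5571, -0.4186], [0.3714, -0.6469], [0.7428, 0.6374]], R = [[5.3852, 0.9285], [0.0000, 3.6246]]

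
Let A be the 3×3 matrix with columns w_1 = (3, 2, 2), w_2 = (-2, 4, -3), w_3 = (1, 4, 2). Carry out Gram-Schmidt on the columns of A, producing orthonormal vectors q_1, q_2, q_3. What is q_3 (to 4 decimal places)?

q_3 = (-0.6410, 0.2289, 0.7326)

w_1 = (3, 2, 2); ‖w_1‖ = 4.1231, so q_1 = (0.7276, 0.4851, 0.4851).
q_1·w_2 = 0.7276·(-2) + 0.4851·4 + 0.4851·(-3) = -0.9701.
u_2 = w_2 + 0.9701·q_1 = (-1.2941, 4.4706, -2.5294).
‖u_2‖ = 5.2971, so q_2 = (-0.2443, 0.8440, -0.4775).
q_1·w_3 = 0.7276·1 + 0.4851·4 + 0.4851·2 = 3.6380; q_2·w_3 = (-0.2443)·1 + 0.8440·4 + (-0.4775)·2 = 2.1766.
u_3 = w_3 − 3.6380·q_1 − 2.1766·q_2 = (-1.1153, 0.3983, 1.2746).
‖u_3‖ = 1.7399, so q_3 = (-0.6410, 0.2289, 0.7326).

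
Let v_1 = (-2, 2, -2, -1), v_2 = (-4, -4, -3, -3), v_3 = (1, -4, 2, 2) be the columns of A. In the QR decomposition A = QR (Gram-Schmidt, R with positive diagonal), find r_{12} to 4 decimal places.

r_{12} = 2.4962

e_1 = v_1/‖v_1‖ = (-2, 2, -2, -1)/3.6056 = (-0.5547, 0.5547, -0.5547, -0.2774).
r_{12} = e_1·v_2 = 2.4962.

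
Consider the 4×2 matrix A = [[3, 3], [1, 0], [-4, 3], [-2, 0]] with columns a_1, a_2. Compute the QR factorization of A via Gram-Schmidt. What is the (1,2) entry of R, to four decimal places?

q_1 = a_1/‖a_1‖ = (3, 1, -4, -2)/5.4772 = (0.5477, 0.1826, -0.7303, -0.3651).
r_{12} = q_1·a_2 = -0.5477.

r_{12} = -0.5477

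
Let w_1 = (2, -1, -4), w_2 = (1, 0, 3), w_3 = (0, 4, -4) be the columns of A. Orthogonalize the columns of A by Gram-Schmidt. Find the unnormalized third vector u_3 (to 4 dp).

q_1 = w_1/‖w_1‖ = (2, -1, -4)/4.5826 = (0.4364, -0.2182, -0.8729).
r_{12} = q_1·w_2 = -2.1822.
u_2 = w_2 + 2.1822·q_1 = (1.9524, -0.4762, 1.0952).
‖u_2‖ = 2.2887, so q_2 = (0.8531, -0.2081, 0.4785).
r_{13} = q_1·w_3 = 2.6186; r_{23} = q_2·w_3 = -2.7464.
u_3 = w_3 − 2.6186·q_1 + 2.7464·q_2 = (1.2000, 4.0000, -0.4000).

u_3 = (1.2000, 4.0000, -0.4000)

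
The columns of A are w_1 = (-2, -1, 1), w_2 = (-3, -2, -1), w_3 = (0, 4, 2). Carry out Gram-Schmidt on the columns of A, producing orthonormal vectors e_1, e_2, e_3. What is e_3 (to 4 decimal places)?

e_1 = w_1/‖w_1‖ = (-2, -1, 1)/2.4495 = (-0.8165, -0.4082, 0.4082).
r_{12} = e_1·w_2 = 2.8577.
u_2 = w_2 − 2.8577·e_1 = (-0.6667, -0.8333, -2.1667).
‖u_2‖ = 2.4152, so e_2 = (-0.2760, -0.3450, -0.8971).
r_{13} = e_1·w_3 = -0.8165; r_{23} = e_2·w_3 = -3.1743.
u_3 = w_3 + 0.8165·e_1 + 3.1743·e_2 = (-1.5429, 2.5714, -0.5143).
‖u_3‖ = 3.0426, so e_3 = (-0.5071, 0.8452, -0.1690).

e_3 = (-0.5071, 0.8452, -0.1690)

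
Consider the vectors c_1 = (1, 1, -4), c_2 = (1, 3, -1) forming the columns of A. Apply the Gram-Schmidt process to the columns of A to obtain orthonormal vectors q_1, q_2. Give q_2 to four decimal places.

q_2 = (0.2036, 0.9366, 0.2851)

c_1 = (1, 1, -4); ‖c_1‖ = 4.2426, so q_1 = (0.2357, 0.2357, -0.9428).
q_1·c_2 = 0.2357·1 + 0.2357·3 + (-0.9428)·(-1) = 1.8856.
u_2 = c_2 − 1.8856·q_1 = (0.5556, 2.5556, 0.7778).
‖u_2‖ = 2.7285, so q_2 = (0.2036, 0.9366, 0.2851).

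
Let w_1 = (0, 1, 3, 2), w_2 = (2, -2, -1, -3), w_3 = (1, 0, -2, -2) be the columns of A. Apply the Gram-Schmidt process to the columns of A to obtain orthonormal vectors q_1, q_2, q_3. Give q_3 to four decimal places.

w_1 = (0, 1, 3, 2); ‖w_1‖ = 3.7417, so q_1 = (0.0000, 0.2673, 0.8018, 0.5345).
q_1·w_2 = 0.0000·2 + 0.2673·(-2) + 0.8018·(-1) + 0.5345·(-3) = -2.9399.
u_2 = w_2 + 2.9399·q_1 = (2.0000, -1.2143, 1.3571, -1.4286).
‖u_2‖ = 3.0589, so q_2 = (0.6538, -0.3970, 0.4437, -0.4670).
q_1·w_3 = 0.0000·1 + 0.2673·0 + 0.8018·(-2) + 0.5345·(-2) = -2.6726; q_2·w_3 = 0.6538·1 + (-0.3970)·0 + 0.4437·(-2) + (-0.4670)·(-2) = 0.7005.
u_3 = w_3 + 2.6726·q_1 − 0.7005·q_2 = (0.5420, 0.9924, -0.1679, -0.2443).
‖u_3‖ = 1.1689, so q_3 = (0.4637, 0.8489, -0.1437, -0.2090).

q_3 = (0.4637, 0.8489, -0.1437, -0.2090)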